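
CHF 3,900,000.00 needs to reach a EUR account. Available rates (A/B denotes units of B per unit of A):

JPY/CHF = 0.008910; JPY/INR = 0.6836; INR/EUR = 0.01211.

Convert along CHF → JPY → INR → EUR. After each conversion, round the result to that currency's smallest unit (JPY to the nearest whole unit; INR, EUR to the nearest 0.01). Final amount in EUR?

EUR 3,623,540.34

CHF 3,900,000.00 ÷ 0.008910 = JPY 437,710,438
JPY 437,710,438 × 0.6836 = INR 299,218,855.42
INR 299,218,855.42 × 0.01211 = EUR 3,623,540.34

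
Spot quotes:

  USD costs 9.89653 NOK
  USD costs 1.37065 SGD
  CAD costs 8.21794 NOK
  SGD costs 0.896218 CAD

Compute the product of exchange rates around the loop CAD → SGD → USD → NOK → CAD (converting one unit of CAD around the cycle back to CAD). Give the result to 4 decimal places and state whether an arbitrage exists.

0.9803 (arbitrage exists)

Around CAD → SGD → USD → NOK → CAD: 1 ÷ 0.896218 ÷ 1.37065 × 9.89653 ÷ 8.21794 = 0.980347
Product < 1; profitable direction is CAD → NOK → USD → SGD → CAD.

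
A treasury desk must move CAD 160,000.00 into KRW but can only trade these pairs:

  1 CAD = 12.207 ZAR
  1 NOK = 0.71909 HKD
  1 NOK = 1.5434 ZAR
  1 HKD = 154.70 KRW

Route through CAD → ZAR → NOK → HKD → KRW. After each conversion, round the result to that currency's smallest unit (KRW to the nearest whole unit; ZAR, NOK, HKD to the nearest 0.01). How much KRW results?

CAD 160,000.00 × 12.207 = ZAR 1,953,120.00
ZAR 1,953,120.00 ÷ 1.5434 = NOK 1,265,465.85
NOK 1,265,465.85 × 0.71909 = HKD 909,983.84
HKD 909,983.84 × 154.70 = KRW 140,774,500

KRW 140,774,500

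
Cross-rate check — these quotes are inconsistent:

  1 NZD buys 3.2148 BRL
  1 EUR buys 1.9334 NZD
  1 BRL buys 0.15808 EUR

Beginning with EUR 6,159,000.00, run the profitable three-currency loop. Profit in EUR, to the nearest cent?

Profitable loop is EUR → BRL → NZD → EUR:
EUR 6,159,000.00 ÷ 0.15808 = BRL 38,961,285.43
BRL 38,961,285.43 ÷ 3.2148 = NZD 12,119,349.70
NZD 12,119,349.70 ÷ 1.9334 = EUR 6,268,413.00
Profit = EUR 6,268,413.00 − EUR 6,159,000.00

Profit: EUR 109,413.00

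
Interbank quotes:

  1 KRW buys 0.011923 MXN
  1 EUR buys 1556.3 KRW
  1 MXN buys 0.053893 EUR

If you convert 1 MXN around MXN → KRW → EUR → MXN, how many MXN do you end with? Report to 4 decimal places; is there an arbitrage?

1.0000 (no arbitrage)

Around MXN → KRW → EUR → MXN: 1 ÷ 0.011923 ÷ 1556.3 ÷ 0.053893 = 0.999974
Product ≈ 1 (deviation 0.003%, within rounding noise).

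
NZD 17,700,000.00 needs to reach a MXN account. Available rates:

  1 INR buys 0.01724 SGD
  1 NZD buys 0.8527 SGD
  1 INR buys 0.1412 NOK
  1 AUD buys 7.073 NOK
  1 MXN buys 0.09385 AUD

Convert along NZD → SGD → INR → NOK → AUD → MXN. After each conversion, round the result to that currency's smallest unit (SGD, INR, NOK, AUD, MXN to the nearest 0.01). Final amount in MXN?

MXN 186,221,160.79

NZD 17,700,000.00 × 0.8527 = SGD 15,092,790.00
SGD 15,092,790.00 ÷ 0.01724 = INR 875,451,856.15
INR 875,451,856.15 × 0.1412 = NOK 123,613,802.09
NOK 123,613,802.09 ÷ 7.073 = AUD 17,476,855.94
AUD 17,476,855.94 ÷ 0.09385 = MXN 186,221,160.79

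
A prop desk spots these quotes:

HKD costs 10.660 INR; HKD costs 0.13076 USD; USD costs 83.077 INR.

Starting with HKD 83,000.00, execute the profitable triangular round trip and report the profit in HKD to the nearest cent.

Profit: HKD 1,581.74

Profitable loop is HKD → USD → INR → HKD:
HKD 83,000.00 × 0.13076 = USD 10,853.08
USD 10,853.08 × 83.077 = INR 901,641.33
INR 901,641.33 ÷ 10.660 = HKD 84,581.74
Profit = HKD 84,581.74 − HKD 83,000.00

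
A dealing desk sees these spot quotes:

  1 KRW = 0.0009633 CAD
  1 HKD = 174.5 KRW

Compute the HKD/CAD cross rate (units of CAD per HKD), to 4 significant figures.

1 HKD × 174.5 = 174.5 KRW
174.5 KRW × 0.0009633 = 0.168096 CAD

HKD/CAD = 0.1681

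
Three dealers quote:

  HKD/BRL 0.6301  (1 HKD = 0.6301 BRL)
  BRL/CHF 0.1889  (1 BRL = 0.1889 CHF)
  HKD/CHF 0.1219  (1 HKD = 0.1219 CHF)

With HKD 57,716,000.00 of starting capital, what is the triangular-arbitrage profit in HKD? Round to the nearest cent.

Profitable loop is HKD → CHF → BRL → HKD:
HKD 57,716,000.00 × 0.1219 = CHF 7,035,580.40
CHF 7,035,580.40 ÷ 0.1889 = BRL 37,244,999.47
BRL 37,244,999.47 ÷ 0.6301 = HKD 59,109,664.29
Profit = HKD 59,109,664.29 − HKD 57,716,000.00

Profit: HKD 1,393,664.29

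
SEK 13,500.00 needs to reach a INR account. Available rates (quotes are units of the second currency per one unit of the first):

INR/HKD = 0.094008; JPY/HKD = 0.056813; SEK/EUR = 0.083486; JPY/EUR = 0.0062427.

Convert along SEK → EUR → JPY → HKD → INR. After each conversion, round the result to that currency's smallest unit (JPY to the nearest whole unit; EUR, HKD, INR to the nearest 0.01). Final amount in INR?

INR 109,107.95

SEK 13,500.00 × 0.083486 = EUR 1,127.06
EUR 1,127.06 ÷ 0.0062427 = JPY 180,540
JPY 180,540 × 0.056813 = HKD 10,257.02
HKD 10,257.02 ÷ 0.094008 = INR 109,107.95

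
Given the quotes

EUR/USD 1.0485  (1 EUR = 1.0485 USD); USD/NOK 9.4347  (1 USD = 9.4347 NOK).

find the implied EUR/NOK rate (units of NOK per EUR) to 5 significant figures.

1 EUR × 1.0485 = 1.0485 USD
1.0485 USD × 9.4347 = 9.89228 NOK

EUR/NOK = 9.8923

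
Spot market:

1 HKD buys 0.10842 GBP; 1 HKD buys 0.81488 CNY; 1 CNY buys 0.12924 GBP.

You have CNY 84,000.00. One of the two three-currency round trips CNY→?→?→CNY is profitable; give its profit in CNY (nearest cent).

Profitable loop is CNY → HKD → GBP → CNY:
CNY 84,000.00 ÷ 0.81488 = HKD 103,082.66
HKD 103,082.66 × 0.10842 = GBP 11,176.22
GBP 11,176.22 ÷ 0.12924 = CNY 86,476.50
Profit = CNY 86,476.50 − CNY 84,000.00

Profit: CNY 2,476.50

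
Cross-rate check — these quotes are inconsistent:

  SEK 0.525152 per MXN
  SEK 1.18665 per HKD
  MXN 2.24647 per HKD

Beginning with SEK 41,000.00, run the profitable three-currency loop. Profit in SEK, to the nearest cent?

Profitable loop is SEK → MXN → HKD → SEK:
SEK 41,000.00 ÷ 0.525152 = MXN 78,072.63
MXN 78,072.63 ÷ 2.24647 = HKD 34,753.47
HKD 34,753.47 × 1.18665 = SEK 41,240.21
Profit = SEK 41,240.21 − SEK 41,000.00

Profit: SEK 240.21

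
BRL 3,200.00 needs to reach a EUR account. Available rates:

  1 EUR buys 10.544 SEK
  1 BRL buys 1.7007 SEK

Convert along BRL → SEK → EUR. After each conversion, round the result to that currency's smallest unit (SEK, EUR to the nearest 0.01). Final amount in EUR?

EUR 516.15

BRL 3,200.00 × 1.7007 = SEK 5,442.24
SEK 5,442.24 ÷ 10.544 = EUR 516.15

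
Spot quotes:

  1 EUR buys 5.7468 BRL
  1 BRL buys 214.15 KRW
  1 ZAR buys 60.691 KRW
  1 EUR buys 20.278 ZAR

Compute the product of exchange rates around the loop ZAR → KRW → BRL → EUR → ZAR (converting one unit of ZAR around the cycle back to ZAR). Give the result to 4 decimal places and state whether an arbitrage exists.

1.0000 (no arbitrage)

Around ZAR → KRW → BRL → EUR → ZAR: 1 × 60.691 ÷ 214.15 ÷ 5.7468 × 20.278 = 1.000012
Product ≈ 1 (deviation 0.001%, within rounding noise).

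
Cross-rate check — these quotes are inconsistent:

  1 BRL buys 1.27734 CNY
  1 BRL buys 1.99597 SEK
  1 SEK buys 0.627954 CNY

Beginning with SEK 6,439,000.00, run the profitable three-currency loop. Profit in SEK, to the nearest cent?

Profitable loop is SEK → BRL → CNY → SEK:
SEK 6,439,000.00 ÷ 1.99597 = BRL 3,226,000.39
BRL 3,226,000.39 × 1.27734 = CNY 4,120,699.34
CNY 4,120,699.34 ÷ 0.627954 = SEK 6,562,103.82
Profit = SEK 6,562,103.82 − SEK 6,439,000.00

Profit: SEK 123,103.82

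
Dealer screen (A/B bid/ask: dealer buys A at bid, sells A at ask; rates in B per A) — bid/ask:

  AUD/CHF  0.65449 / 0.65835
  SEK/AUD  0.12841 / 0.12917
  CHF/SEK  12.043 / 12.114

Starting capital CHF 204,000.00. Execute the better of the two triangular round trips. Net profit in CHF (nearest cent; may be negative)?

Net profit: CHF 2,474.64

Best loop CHF → SEK → AUD → CHF:
CHF 204,000.00 × 12.043 (sell CHF at bid) = SEK 2,456,772.00
SEK 2,456,772.00 × 0.12841 (sell SEK at bid) = AUD 315,474.09
AUD 315,474.09 × 0.65449 (sell AUD at bid) = CHF 206,474.64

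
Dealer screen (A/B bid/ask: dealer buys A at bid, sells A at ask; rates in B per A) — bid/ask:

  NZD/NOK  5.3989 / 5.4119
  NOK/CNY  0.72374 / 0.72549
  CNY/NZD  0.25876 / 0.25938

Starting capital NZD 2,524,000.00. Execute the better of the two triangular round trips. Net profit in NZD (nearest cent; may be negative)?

Net profit: NZD 27,962.88

Best loop NZD → NOK → CNY → NZD:
NZD 2,524,000.00 × 5.3989 (sell NZD at bid) = NOK 13,626,823.60
NOK 13,626,823.60 × 0.72374 (sell NOK at bid) = CNY 9,862,277.31
CNY 9,862,277.31 × 0.25876 (sell CNY at bid) = NZD 2,551,962.88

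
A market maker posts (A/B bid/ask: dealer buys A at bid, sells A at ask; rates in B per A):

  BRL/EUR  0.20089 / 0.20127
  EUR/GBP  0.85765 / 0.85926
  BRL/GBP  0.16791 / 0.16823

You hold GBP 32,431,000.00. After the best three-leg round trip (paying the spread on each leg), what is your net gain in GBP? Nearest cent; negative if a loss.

Best loop GBP → BRL → EUR → GBP:
GBP 32,431,000.00 ÷ 0.16823 (buy BRL at ask) = BRL 192,777,744.75
BRL 192,777,744.75 × 0.20089 (sell BRL at bid) = EUR 38,727,121.14
EUR 38,727,121.14 × 0.85765 (sell EUR at bid) = GBP 33,214,315.45

Net profit: GBP 783,315.45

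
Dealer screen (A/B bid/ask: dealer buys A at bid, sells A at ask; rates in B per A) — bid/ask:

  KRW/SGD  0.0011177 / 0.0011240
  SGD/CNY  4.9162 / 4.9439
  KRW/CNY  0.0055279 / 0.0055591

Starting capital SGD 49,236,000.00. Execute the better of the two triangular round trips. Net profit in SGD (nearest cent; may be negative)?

Net result: SGD -257,334.03 (no profitable arbitrage after spreads)

Best loop SGD → KRW → CNY → SGD:
SGD 49,236,000.00 ÷ 0.0011240 (buy KRW at ask) = KRW 43,804,270,463
KRW 43,804,270,463 × 0.0055279 (sell KRW at bid) = CNY 242,145,626.69
CNY 242,145,626.69 ÷ 4.9439 (buy SGD at ask) = SGD 48,978,665.97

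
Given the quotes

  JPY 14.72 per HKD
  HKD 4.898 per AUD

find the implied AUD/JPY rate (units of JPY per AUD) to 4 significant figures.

AUD/JPY = 72.10

1 AUD × 4.898 = 4.898 HKD
4.898 HKD × 14.72 = 72.0986 JPY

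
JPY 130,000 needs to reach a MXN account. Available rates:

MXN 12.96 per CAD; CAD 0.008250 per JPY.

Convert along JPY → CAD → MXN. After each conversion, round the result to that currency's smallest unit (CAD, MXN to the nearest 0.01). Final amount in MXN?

MXN 13,899.60

JPY 130,000 × 0.008250 = CAD 1,072.50
CAD 1,072.50 × 12.96 = MXN 13,899.60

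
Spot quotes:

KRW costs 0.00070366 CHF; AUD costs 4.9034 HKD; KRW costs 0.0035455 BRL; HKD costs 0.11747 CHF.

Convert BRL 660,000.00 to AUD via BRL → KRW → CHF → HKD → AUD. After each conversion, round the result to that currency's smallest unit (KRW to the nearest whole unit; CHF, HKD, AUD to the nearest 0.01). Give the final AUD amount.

BRL 660,000.00 ÷ 0.0035455 = KRW 186,151,460
KRW 186,151,460 × 0.00070366 = CHF 130,987.34
CHF 130,987.34 ÷ 0.11747 = HKD 1,115,070.57
HKD 1,115,070.57 ÷ 4.9034 = AUD 227,407.63

AUD 227,407.63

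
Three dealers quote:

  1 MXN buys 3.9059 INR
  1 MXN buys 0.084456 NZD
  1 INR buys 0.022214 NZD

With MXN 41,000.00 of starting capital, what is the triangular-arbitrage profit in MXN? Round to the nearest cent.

Profit: MXN 1,121.25

Profitable loop is MXN → INR → NZD → MXN:
MXN 41,000.00 × 3.9059 = INR 160,141.90
INR 160,141.90 × 0.022214 = NZD 3,557.39
NZD 3,557.39 ÷ 0.084456 = MXN 42,121.25
Profit = MXN 42,121.25 − MXN 41,000.00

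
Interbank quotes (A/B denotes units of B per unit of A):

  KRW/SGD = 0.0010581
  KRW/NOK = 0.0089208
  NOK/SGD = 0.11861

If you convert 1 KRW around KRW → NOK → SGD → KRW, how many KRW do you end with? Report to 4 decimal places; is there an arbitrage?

Around KRW → NOK → SGD → KRW: 1 × 0.0089208 × 0.11861 ÷ 0.0010581 = 0.999996
Product ≈ 1 (deviation 0.000%, within rounding noise).

1.0000 (no arbitrage)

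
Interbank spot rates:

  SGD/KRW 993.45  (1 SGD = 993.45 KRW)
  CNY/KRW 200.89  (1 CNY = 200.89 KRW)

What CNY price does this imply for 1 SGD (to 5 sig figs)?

1 SGD × 993.45 = 993.45 KRW
993.45 KRW ÷ 200.89 = 4.94524 CNY

SGD/CNY = 4.9452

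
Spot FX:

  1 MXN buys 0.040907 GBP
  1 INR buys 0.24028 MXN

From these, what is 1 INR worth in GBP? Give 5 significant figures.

1 INR × 0.24028 = 0.24028 MXN
0.24028 MXN × 0.040907 = 0.00982913 GBP

INR/GBP = 0.0098291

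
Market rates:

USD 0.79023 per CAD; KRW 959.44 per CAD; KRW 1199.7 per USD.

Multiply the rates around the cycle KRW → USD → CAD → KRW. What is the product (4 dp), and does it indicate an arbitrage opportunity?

Around KRW → USD → CAD → KRW: 1 ÷ 1199.7 ÷ 0.79023 × 959.44 = 1.012026
Product > 1; profitable direction is KRW → USD → CAD → KRW.

1.0120 (arbitrage exists)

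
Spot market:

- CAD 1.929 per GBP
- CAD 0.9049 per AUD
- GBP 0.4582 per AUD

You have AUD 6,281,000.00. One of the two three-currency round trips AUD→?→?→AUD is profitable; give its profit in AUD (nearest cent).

Profitable loop is AUD → CAD → GBP → AUD:
AUD 6,281,000.00 × 0.9049 = CAD 5,683,676.90
CAD 5,683,676.90 ÷ 1.929 = GBP 2,946,436.96
GBP 2,946,436.96 ÷ 0.4582 = AUD 6,430,460.42
Profit = AUD 6,430,460.42 − AUD 6,281,000.00

Profit: AUD 149,460.42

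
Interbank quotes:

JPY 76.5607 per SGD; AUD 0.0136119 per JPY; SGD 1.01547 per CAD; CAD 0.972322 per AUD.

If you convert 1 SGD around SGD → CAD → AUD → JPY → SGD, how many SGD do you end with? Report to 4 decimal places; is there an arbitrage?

0.9718 (arbitrage exists)

Around SGD → CAD → AUD → JPY → SGD: 1 ÷ 1.01547 ÷ 0.972322 ÷ 0.0136119 ÷ 76.5607 = 0.971848
Product < 1; profitable direction is SGD → JPY → AUD → CAD → SGD.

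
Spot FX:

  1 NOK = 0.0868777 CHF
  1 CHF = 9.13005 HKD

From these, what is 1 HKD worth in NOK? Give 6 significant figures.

HKD/NOK = 1.26072

1 HKD ÷ 9.13005 = 0.109528 CHF
0.109528 CHF ÷ 0.0868777 = 1.26072 NOK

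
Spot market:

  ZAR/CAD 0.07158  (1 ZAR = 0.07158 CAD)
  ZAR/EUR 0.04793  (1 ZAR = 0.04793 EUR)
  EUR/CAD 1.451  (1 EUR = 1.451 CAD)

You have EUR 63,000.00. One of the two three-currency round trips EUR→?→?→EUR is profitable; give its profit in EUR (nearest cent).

Profitable loop is EUR → ZAR → CAD → EUR:
EUR 63,000.00 ÷ 0.04793 = ZAR 1,314,416.86
ZAR 1,314,416.86 × 0.07158 = CAD 94,085.96
CAD 94,085.96 ÷ 1.451 = EUR 64,842.15
Profit = EUR 64,842.15 − EUR 63,000.00

Profit: EUR 1,842.15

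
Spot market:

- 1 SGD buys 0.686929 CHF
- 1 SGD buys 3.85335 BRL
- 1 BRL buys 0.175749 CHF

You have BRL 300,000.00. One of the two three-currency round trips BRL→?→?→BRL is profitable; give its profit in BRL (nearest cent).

Profit: BRL 4,299.88

Profitable loop is BRL → SGD → CHF → BRL:
BRL 300,000.00 ÷ 3.85335 = SGD 77,854.33
SGD 77,854.33 × 0.686929 = CHF 53,480.40
CHF 53,480.40 ÷ 0.175749 = BRL 304,299.88
Profit = BRL 304,299.88 − BRL 300,000.00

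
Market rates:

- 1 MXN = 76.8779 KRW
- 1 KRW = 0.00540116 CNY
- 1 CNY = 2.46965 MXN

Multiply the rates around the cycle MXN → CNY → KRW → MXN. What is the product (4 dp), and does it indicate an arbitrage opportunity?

0.9752 (arbitrage exists)

Around MXN → CNY → KRW → MXN: 1 ÷ 2.46965 ÷ 0.00540116 ÷ 76.8779 = 0.975160
Product < 1; profitable direction is MXN → KRW → CNY → MXN.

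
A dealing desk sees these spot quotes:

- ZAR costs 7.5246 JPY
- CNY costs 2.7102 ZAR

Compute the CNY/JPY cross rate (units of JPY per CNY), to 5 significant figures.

1 CNY × 2.7102 = 2.7102 ZAR
2.7102 ZAR × 7.5246 = 20.3932 JPY

CNY/JPY = 20.393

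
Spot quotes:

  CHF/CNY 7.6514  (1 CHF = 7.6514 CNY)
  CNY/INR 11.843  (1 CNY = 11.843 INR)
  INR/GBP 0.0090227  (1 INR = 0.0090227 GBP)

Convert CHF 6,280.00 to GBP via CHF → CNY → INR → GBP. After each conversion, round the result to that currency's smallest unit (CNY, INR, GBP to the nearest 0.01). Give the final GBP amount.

CHF 6,280.00 × 7.6514 = CNY 48,050.79
CNY 48,050.79 × 11.843 = INR 569,065.51
INR 569,065.51 × 0.0090227 = GBP 5,134.51

GBP 5,134.51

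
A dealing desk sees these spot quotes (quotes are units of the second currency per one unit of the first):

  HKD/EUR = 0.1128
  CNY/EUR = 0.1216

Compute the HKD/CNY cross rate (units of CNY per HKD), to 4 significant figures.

HKD/CNY = 0.9276

1 HKD × 0.1128 = 0.1128 EUR
0.1128 EUR ÷ 0.1216 = 0.927632 CNY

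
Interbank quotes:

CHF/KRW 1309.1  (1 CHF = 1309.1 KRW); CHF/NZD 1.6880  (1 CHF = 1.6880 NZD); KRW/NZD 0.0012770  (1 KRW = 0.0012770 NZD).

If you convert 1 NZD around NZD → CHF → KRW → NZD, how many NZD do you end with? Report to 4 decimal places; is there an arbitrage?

0.9904 (arbitrage exists)

Around NZD → CHF → KRW → NZD: 1 ÷ 1.6880 × 1309.1 × 0.0012770 = 0.990356
Product < 1; profitable direction is NZD → KRW → CHF → NZD.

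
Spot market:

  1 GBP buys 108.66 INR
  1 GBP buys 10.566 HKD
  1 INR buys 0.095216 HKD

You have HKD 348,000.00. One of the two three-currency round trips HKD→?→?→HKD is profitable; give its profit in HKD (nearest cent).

Profit: HKD 7,394.10

Profitable loop is HKD → INR → GBP → HKD:
HKD 348,000.00 ÷ 0.095216 = INR 3,654,847.92
INR 3,654,847.92 ÷ 108.66 = GBP 33,635.63
GBP 33,635.63 × 10.566 = HKD 355,394.10
Profit = HKD 355,394.10 − HKD 348,000.00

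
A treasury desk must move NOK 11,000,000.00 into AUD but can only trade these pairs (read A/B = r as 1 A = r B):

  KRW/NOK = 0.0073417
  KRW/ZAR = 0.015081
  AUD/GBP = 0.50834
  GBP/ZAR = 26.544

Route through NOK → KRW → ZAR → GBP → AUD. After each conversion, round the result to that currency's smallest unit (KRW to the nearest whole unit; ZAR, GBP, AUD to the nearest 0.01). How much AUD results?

NOK 11,000,000.00 ÷ 0.0073417 = KRW 1,498,290,587
KRW 1,498,290,587 × 0.015081 = ZAR 22,595,720.34
ZAR 22,595,720.34 ÷ 26.544 = GBP 851,255.29
GBP 851,255.29 ÷ 0.50834 = AUD 1,674,578.61

AUD 1,674,578.61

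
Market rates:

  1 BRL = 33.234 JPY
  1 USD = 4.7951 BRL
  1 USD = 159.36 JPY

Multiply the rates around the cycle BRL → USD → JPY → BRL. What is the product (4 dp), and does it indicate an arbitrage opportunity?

1.0000 (no arbitrage)

Around BRL → USD → JPY → BRL: 1 ÷ 4.7951 × 159.36 ÷ 33.234 = 0.999998
Product ≈ 1 (deviation 0.000%, within rounding noise).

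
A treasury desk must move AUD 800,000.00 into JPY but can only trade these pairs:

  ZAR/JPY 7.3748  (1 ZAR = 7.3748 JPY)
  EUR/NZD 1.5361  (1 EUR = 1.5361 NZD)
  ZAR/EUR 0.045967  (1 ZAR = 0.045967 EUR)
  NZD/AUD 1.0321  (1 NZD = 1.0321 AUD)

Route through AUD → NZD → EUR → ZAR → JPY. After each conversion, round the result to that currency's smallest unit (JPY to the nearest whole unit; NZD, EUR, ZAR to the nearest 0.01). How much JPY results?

AUD 800,000.00 ÷ 1.0321 = NZD 775,118.69
NZD 775,118.69 ÷ 1.5361 = EUR 504,601.71
EUR 504,601.71 ÷ 0.045967 = ZAR 10,977,477.54
ZAR 10,977,477.54 × 7.3748 = JPY 80,956,701

JPY 80,956,701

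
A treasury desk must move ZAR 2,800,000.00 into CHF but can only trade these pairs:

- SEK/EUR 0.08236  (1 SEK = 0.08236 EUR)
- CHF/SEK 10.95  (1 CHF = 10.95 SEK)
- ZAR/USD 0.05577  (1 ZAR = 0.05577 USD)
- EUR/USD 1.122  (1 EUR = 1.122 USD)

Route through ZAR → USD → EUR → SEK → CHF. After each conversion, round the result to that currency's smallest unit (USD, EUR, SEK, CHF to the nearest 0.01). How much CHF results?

ZAR 2,800,000.00 × 0.05577 = USD 156,156.00
USD 156,156.00 ÷ 1.122 = EUR 139,176.47
EUR 139,176.47 ÷ 0.08236 = SEK 1,689,855.15
SEK 1,689,855.15 ÷ 10.95 = CHF 154,324.67

CHF 154,324.67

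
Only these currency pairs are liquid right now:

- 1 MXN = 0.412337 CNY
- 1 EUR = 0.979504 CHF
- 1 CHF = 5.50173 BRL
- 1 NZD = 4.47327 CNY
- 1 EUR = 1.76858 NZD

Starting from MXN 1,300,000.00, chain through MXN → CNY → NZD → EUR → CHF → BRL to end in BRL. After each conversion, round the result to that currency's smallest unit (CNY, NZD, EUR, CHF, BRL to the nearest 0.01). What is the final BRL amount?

MXN 1,300,000.00 × 0.412337 = CNY 536,038.10
CNY 536,038.10 ÷ 4.47327 = NZD 119,831.38
NZD 119,831.38 ÷ 1.76858 = EUR 67,755.70
EUR 67,755.70 × 0.979504 = CHF 66,366.98
CHF 66,366.98 × 5.50173 = BRL 365,133.20

BRL 365,133.20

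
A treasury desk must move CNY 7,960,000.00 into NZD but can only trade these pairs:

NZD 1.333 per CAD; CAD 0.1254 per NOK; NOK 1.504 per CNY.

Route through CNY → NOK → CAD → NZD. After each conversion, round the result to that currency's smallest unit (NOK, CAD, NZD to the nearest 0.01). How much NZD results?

NZD 2,001,191.23

CNY 7,960,000.00 × 1.504 = NOK 11,971,840.00
NOK 11,971,840.00 × 0.1254 = CAD 1,501,268.74
CAD 1,501,268.74 × 1.333 = NZD 2,001,191.23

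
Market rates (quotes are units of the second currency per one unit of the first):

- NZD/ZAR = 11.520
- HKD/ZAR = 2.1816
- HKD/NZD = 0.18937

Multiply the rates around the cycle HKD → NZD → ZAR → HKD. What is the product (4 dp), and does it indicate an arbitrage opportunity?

Around HKD → NZD → ZAR → HKD: 1 × 0.18937 × 11.520 ÷ 2.1816 = 0.999974
Product ≈ 1 (deviation 0.003%, within rounding noise).

1.0000 (no arbitrage)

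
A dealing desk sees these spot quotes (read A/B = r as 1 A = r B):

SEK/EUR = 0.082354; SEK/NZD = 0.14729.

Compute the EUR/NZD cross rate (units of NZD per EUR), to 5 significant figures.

1 EUR ÷ 0.082354 = 12.1427 SEK
12.1427 SEK × 0.14729 = 1.7885 NZD

EUR/NZD = 1.7885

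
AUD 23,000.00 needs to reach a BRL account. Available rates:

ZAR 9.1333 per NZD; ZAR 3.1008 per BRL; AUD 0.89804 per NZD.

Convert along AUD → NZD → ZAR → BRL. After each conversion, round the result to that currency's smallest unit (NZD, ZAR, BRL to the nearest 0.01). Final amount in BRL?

BRL 75,437.29

AUD 23,000.00 ÷ 0.89804 = NZD 25,611.33
NZD 25,611.33 × 9.1333 = ZAR 233,915.96
ZAR 233,915.96 ÷ 3.1008 = BRL 75,437.29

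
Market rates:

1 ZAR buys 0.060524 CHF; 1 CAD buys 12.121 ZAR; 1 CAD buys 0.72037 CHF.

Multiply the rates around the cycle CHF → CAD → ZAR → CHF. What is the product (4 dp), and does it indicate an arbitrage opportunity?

Around CHF → CAD → ZAR → CHF: 1 ÷ 0.72037 × 12.121 × 0.060524 = 1.018381
Product > 1; profitable direction is CHF → CAD → ZAR → CHF.

1.0184 (arbitrage exists)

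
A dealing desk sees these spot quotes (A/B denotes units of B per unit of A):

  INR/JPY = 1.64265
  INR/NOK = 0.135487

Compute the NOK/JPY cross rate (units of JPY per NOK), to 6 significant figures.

1 NOK ÷ 0.135487 = 7.38078 INR
7.38078 INR × 1.64265 = 12.124 JPY

NOK/JPY = 12.1240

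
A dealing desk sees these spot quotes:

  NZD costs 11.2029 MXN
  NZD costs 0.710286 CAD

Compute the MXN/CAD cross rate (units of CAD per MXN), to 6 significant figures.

1 MXN ÷ 11.2029 = 0.0892626 NZD
0.0892626 NZD × 0.710286 = 0.063402 CAD

MXN/CAD = 0.0634020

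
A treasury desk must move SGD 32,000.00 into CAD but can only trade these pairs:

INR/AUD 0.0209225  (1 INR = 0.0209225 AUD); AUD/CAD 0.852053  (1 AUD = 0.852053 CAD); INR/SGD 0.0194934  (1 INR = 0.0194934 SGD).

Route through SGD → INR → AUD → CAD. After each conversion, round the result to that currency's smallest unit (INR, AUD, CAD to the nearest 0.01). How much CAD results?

SGD 32,000.00 ÷ 0.0194934 = INR 1,641,581.25
INR 1,641,581.25 × 0.0209225 = AUD 34,345.98
AUD 34,345.98 × 0.852053 = CAD 29,264.60

CAD 29,264.60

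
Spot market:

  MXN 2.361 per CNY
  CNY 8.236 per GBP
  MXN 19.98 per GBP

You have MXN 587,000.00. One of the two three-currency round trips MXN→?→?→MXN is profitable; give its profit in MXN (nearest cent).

Profit: MXN 16,144.34

Profitable loop is MXN → CNY → GBP → MXN:
MXN 587,000.00 ÷ 2.361 = CNY 248,623.46
CNY 248,623.46 ÷ 8.236 = GBP 30,187.40
GBP 30,187.40 × 19.98 = MXN 603,144.34
Profit = MXN 603,144.34 − MXN 587,000.00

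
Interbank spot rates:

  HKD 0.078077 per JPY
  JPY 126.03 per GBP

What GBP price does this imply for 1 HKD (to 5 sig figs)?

1 HKD ÷ 0.078077 = 12.8079 JPY
12.8079 JPY ÷ 126.03 = 0.101626 GBP

HKD/GBP = 0.10163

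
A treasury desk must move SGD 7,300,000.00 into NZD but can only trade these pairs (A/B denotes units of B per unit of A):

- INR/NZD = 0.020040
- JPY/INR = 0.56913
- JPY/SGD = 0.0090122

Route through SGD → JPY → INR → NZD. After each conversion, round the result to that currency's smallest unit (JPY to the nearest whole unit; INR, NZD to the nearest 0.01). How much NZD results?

NZD 9,238,495.14

SGD 7,300,000.00 ÷ 0.0090122 = JPY 810,013,093
JPY 810,013,093 × 0.56913 = INR 461,002,751.62
INR 461,002,751.62 × 0.020040 = NZD 9,238,495.14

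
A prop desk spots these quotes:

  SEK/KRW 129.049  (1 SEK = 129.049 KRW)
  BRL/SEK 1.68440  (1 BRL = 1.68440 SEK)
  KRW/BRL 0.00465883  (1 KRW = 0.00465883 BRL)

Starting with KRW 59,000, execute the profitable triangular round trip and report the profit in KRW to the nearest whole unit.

Profitable loop is KRW → BRL → SEK → KRW:
KRW 59,000 × 0.00465883 = BRL 274.87
BRL 274.87 × 1.68440 = SEK 462.99
SEK 462.99 × 129.049 = KRW 59,749
Profit = KRW 59,749 − KRW 59,000

Profit: KRW 749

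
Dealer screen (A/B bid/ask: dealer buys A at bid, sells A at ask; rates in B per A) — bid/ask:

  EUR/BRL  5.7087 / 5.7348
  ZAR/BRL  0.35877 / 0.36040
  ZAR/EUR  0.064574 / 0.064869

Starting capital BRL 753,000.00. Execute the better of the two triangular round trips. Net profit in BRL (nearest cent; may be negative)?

Net profit: BRL 17,202.82

Best loop BRL → ZAR → EUR → BRL:
BRL 753,000.00 ÷ 0.36040 (buy ZAR at ask) = ZAR 2,089,345.17
ZAR 2,089,345.17 × 0.064574 (sell ZAR at bid) = EUR 134,917.38
EUR 134,917.38 × 5.7087 (sell EUR at bid) = BRL 770,202.82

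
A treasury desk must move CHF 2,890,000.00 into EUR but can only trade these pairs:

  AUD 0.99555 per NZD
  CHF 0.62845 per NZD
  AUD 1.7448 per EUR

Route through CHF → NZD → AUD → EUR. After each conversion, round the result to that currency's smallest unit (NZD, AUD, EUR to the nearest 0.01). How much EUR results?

EUR 2,623,883.43

CHF 2,890,000.00 ÷ 0.62845 = NZD 4,598,615.64
NZD 4,598,615.64 × 0.99555 = AUD 4,578,151.80
AUD 4,578,151.80 ÷ 1.7448 = EUR 2,623,883.43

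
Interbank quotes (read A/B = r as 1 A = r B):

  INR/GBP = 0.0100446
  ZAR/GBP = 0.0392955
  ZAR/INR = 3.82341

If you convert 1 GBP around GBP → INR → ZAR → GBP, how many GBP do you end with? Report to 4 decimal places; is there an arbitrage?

1.0232 (arbitrage exists)

Around GBP → INR → ZAR → GBP: 1 ÷ 0.0100446 ÷ 3.82341 × 0.0392955 = 1.023197
Product > 1; profitable direction is GBP → INR → ZAR → GBP.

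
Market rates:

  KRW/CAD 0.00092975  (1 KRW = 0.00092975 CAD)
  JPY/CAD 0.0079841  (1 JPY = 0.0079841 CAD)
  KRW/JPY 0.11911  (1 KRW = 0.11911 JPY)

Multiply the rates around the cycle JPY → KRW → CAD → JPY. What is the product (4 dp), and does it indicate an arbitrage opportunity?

0.9777 (arbitrage exists)

Around JPY → KRW → CAD → JPY: 1 ÷ 0.11911 × 0.00092975 ÷ 0.0079841 = 0.977669
Product < 1; profitable direction is JPY → CAD → KRW → JPY.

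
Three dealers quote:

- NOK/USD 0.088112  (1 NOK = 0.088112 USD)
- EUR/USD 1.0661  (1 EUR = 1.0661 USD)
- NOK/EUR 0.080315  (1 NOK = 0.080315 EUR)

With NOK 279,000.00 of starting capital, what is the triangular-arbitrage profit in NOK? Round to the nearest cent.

Profitable loop is NOK → USD → EUR → NOK:
NOK 279,000.00 × 0.088112 = USD 24,583.25
USD 24,583.25 ÷ 1.0661 = EUR 23,059.05
EUR 23,059.05 ÷ 0.080315 = NOK 287,107.58
Profit = NOK 287,107.58 − NOK 279,000.00

Profit: NOK 8,107.58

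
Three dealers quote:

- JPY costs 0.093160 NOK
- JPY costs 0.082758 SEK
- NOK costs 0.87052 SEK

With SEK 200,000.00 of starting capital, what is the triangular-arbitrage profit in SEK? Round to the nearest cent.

Profit: SEK 4,094.71

Profitable loop is SEK → NOK → JPY → SEK:
SEK 200,000.00 ÷ 0.87052 = NOK 229,747.74
NOK 229,747.74 ÷ 0.093160 = JPY 2,466,163
JPY 2,466,163 × 0.082758 = SEK 204,094.71
Profit = SEK 204,094.71 − SEK 200,000.00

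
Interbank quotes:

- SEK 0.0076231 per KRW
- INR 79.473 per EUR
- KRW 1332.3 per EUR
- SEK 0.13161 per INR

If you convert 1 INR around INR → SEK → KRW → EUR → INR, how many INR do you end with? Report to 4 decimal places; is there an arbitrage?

Around INR → SEK → KRW → EUR → INR: 1 × 0.13161 ÷ 0.0076231 ÷ 1332.3 × 79.473 = 1.029852
Product > 1; profitable direction is INR → SEK → KRW → EUR → INR.

1.0299 (arbitrage exists)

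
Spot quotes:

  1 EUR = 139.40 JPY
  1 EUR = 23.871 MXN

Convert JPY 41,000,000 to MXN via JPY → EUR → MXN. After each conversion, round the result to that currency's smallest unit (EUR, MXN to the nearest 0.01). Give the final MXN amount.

MXN 7,020,882.42

JPY 41,000,000 ÷ 139.40 = EUR 294,117.65
EUR 294,117.65 × 23.871 = MXN 7,020,882.42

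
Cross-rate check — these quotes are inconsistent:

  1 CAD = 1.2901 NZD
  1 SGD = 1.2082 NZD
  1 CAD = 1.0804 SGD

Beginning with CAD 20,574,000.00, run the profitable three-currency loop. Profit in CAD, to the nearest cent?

Profit: CAD 243,029.96

Profitable loop is CAD → SGD → NZD → CAD:
CAD 20,574,000.00 × 1.0804 = SGD 22,228,149.60
SGD 22,228,149.60 × 1.2082 = NZD 26,856,050.35
NZD 26,856,050.35 ÷ 1.2901 = CAD 20,817,029.96
Profit = CAD 20,817,029.96 − CAD 20,574,000.00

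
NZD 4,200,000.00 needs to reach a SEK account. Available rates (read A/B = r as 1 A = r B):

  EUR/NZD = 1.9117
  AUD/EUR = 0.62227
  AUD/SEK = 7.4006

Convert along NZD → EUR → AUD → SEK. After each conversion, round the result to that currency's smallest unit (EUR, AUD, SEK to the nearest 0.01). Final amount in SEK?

NZD 4,200,000.00 ÷ 1.9117 = EUR 2,196,997.44
EUR 2,196,997.44 ÷ 0.62227 = AUD 3,530,617.64
AUD 3,530,617.64 × 7.4006 = SEK 26,128,688.91

SEK 26,128,688.91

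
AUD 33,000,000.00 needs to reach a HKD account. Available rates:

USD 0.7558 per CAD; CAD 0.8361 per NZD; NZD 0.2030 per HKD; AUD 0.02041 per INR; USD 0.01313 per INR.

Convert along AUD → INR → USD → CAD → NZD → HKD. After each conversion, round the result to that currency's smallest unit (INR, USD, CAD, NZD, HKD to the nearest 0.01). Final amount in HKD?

AUD 33,000,000.00 ÷ 0.02041 = INR 1,616,854,483.10
INR 1,616,854,483.10 × 0.01313 = USD 21,229,299.36
USD 21,229,299.36 ÷ 0.7558 = CAD 28,088,514.63
CAD 28,088,514.63 ÷ 0.8361 = NZD 33,594,683.21
NZD 33,594,683.21 ÷ 0.2030 = HKD 165,491,050.30

HKD 165,491,050.30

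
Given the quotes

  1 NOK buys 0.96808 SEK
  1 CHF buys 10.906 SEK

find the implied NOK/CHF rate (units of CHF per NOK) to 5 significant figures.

1 NOK × 0.96808 = 0.96808 SEK
0.96808 SEK ÷ 10.906 = 0.0887658 CHF

NOK/CHF = 0.088766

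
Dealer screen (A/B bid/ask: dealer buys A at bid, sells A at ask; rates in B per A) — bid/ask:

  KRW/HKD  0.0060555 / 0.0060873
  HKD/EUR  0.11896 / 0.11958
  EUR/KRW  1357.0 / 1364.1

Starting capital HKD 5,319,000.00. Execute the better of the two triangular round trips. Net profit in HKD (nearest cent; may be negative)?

Net profit: HKD 37,739.50

Best loop HKD → KRW → EUR → HKD:
HKD 5,319,000.00 ÷ 0.0060873 (buy KRW at ask) = KRW 873,786,408
KRW 873,786,408 ÷ 1364.1 (buy EUR at ask) = EUR 640,558.91
EUR 640,558.91 ÷ 0.11958 (buy HKD at ask) = HKD 5,356,739.50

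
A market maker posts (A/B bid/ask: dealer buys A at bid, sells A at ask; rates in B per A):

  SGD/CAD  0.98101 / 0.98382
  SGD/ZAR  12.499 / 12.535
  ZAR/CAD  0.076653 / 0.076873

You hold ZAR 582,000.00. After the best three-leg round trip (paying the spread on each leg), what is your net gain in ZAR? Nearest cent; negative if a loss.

Best loop ZAR → SGD → CAD → ZAR:
ZAR 582,000.00 ÷ 12.535 (buy SGD at ask) = SGD 46,430.00
SGD 46,430.00 × 0.98101 (sell SGD at bid) = CAD 45,548.29
CAD 45,548.29 ÷ 0.076873 (buy ZAR at ask) = ZAR 592,513.50

Net profit: ZAR 10,513.50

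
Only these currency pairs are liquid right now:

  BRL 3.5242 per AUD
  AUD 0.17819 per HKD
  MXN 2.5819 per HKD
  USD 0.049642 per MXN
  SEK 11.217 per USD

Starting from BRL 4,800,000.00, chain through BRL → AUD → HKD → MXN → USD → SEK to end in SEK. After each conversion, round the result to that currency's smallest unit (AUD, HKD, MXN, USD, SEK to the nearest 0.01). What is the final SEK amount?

BRL 4,800,000.00 ÷ 3.5242 = AUD 1,362,011.24
AUD 1,362,011.24 ÷ 0.17819 = HKD 7,643,589.65
HKD 7,643,589.65 × 2.5819 = MXN 19,734,984.12
MXN 19,734,984.12 × 0.049642 = USD 979,684.08
USD 979,684.08 × 11.217 = SEK 10,989,116.33

SEK 10,989,116.33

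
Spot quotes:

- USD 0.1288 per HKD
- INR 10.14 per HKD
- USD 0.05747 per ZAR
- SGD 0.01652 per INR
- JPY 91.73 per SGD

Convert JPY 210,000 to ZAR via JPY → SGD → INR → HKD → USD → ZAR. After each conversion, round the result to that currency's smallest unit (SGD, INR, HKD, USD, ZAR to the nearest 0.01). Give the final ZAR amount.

JPY 210,000 ÷ 91.73 = SGD 2,289.33
SGD 2,289.33 ÷ 0.01652 = INR 138,579.30
INR 138,579.30 ÷ 10.14 = HKD 13,666.60
HKD 13,666.60 × 0.1288 = USD 1,760.26
USD 1,760.26 ÷ 0.05747 = ZAR 30,629.20

ZAR 30,629.20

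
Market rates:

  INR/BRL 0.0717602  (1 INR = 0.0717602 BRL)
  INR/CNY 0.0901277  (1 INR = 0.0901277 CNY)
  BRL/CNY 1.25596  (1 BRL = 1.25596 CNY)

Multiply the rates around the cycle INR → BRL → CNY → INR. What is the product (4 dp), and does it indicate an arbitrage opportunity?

Around INR → BRL → CNY → INR: 1 × 0.0717602 × 1.25596 ÷ 0.0901277 = 1.000003
Product ≈ 1 (deviation 0.000%, within rounding noise).

1.0000 (no arbitrage)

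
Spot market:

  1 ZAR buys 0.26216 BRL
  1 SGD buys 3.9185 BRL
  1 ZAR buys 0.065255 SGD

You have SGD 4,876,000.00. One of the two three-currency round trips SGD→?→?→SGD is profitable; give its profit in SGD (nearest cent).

Profitable loop is SGD → ZAR → BRL → SGD:
SGD 4,876,000.00 ÷ 0.065255 = ZAR 74,722,243.51
ZAR 74,722,243.51 × 0.26216 = BRL 19,589,183.36
BRL 19,589,183.36 ÷ 3.9185 = SGD 4,999,153.59
Profit = SGD 4,999,153.59 − SGD 4,876,000.00

Profit: SGD 123,153.59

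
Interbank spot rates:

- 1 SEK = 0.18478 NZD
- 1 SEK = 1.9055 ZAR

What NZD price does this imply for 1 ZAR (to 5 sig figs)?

ZAR/NZD = 0.096972

1 ZAR ÷ 1.9055 = 0.524797 SEK
0.524797 SEK × 0.18478 = 0.0969719 NZD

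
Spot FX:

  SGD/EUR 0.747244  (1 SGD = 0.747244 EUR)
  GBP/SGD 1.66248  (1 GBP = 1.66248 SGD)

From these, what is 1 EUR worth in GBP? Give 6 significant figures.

EUR/GBP = 0.804973

1 EUR ÷ 0.747244 = 1.33825 SGD
1.33825 SGD ÷ 1.66248 = 0.804973 GBP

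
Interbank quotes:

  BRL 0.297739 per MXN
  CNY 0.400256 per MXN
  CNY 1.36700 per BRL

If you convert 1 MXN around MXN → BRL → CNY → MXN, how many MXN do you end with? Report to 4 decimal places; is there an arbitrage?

Around MXN → BRL → CNY → MXN: 1 × 0.297739 × 1.36700 ÷ 0.400256 = 1.016872
Product > 1; profitable direction is MXN → BRL → CNY → MXN.

1.0169 (arbitrage exists)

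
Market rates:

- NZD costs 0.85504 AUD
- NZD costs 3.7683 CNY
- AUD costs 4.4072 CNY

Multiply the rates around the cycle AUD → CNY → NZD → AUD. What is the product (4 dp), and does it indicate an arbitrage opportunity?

Around AUD → CNY → NZD → AUD: 1 × 4.4072 ÷ 3.7683 × 0.85504 = 1.000009
Product ≈ 1 (deviation 0.001%, within rounding noise).

1.0000 (no arbitrage)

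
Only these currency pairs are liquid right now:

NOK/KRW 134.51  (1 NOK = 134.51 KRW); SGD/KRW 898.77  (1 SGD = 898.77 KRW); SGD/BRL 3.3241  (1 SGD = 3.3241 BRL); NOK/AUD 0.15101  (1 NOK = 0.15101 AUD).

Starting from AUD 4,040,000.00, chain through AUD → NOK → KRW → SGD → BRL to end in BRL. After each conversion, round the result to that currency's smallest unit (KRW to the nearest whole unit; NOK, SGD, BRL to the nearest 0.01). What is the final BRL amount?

AUD 4,040,000.00 ÷ 0.15101 = NOK 26,753,195.15
NOK 26,753,195.15 × 134.51 = KRW 3,598,572,280
KRW 3,598,572,280 ÷ 898.77 = SGD 4,003,885.62
SGD 4,003,885.62 × 3.3241 = BRL 13,309,316.19

BRL 13,309,316.19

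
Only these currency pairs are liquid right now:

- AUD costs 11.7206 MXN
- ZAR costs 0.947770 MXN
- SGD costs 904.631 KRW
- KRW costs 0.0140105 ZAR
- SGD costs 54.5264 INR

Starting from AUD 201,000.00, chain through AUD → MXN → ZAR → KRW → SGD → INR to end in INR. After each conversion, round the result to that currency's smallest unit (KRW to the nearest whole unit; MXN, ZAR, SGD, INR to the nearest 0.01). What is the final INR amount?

AUD 201,000.00 × 11.7206 = MXN 2,355,840.60
MXN 2,355,840.60 ÷ 0.947770 = ZAR 2,485,666.99
ZAR 2,485,666.99 ÷ 0.0140105 = KRW 177,414,581
KRW 177,414,581 ÷ 904.631 = SGD 196,118.18
SGD 196,118.18 × 54.5264 = INR 10,693,618.33

INR 10,693,618.33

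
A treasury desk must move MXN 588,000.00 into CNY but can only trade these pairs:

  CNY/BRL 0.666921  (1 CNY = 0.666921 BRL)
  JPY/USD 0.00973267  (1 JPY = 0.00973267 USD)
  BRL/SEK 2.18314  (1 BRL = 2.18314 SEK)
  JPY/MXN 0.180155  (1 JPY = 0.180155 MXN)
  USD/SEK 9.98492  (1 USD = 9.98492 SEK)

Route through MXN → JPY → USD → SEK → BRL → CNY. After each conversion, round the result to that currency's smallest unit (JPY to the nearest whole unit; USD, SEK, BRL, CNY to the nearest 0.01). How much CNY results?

CNY 217,846.99

MXN 588,000.00 ÷ 0.180155 = JPY 3,263,856
JPY 3,263,856 × 0.00973267 = USD 31,766.03
USD 31,766.03 × 9.98492 = SEK 317,181.27
SEK 317,181.27 ÷ 2.18314 = BRL 145,286.73
BRL 145,286.73 ÷ 0.666921 = CNY 217,846.99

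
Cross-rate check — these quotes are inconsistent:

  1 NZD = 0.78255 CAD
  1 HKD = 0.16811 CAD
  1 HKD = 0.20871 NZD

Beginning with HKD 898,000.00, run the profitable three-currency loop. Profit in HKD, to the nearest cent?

Profit: HKD 26,303.36

Profitable loop is HKD → CAD → NZD → HKD:
HKD 898,000.00 × 0.16811 = CAD 150,962.78
CAD 150,962.78 ÷ 0.78255 = NZD 192,911.35
NZD 192,911.35 ÷ 0.20871 = HKD 924,303.36
Profit = HKD 924,303.36 − HKD 898,000.00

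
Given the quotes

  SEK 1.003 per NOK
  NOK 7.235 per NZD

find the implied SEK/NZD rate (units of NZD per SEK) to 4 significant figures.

1 SEK ÷ 1.003 = 0.997009 NOK
0.997009 NOK ÷ 7.235 = 0.137804 NZD

SEK/NZD = 0.1378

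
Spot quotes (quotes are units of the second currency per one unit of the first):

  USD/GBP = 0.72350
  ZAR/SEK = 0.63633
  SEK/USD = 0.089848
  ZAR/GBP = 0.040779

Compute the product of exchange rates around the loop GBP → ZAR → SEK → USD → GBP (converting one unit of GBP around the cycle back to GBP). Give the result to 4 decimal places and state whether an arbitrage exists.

1.0144 (arbitrage exists)

Around GBP → ZAR → SEK → USD → GBP: 1 ÷ 0.040779 × 0.63633 × 0.089848 × 0.72350 = 1.014362
Product > 1; profitable direction is GBP → ZAR → SEK → USD → GBP.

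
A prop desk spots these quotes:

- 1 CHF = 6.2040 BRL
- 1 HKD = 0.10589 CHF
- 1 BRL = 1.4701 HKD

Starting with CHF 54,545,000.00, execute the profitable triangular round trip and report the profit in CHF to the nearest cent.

Profit: CHF 1,933,262.95

Profitable loop is CHF → HKD → BRL → CHF:
CHF 54,545,000.00 ÷ 0.10589 = HKD 515,110,019.83
HKD 515,110,019.83 ÷ 1.4701 = BRL 350,391,143.35
BRL 350,391,143.35 ÷ 6.2040 = CHF 56,478,262.95
Profit = CHF 56,478,262.95 − CHF 54,545,000.00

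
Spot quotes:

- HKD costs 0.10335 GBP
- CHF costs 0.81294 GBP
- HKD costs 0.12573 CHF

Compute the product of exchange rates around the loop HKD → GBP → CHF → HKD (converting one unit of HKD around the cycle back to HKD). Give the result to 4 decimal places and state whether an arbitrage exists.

1.0111 (arbitrage exists)

Around HKD → GBP → CHF → HKD: 1 × 0.10335 ÷ 0.81294 ÷ 0.12573 = 1.011144
Product > 1; profitable direction is HKD → GBP → CHF → HKD.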